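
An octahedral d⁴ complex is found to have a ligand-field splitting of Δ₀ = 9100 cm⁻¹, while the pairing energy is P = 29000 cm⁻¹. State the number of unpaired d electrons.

Here Δ₀ < P (9100 < 29000), so the high-spin state is favoured.
That gives t₂g³ eg¹.
Unpaired electrons: 4.

4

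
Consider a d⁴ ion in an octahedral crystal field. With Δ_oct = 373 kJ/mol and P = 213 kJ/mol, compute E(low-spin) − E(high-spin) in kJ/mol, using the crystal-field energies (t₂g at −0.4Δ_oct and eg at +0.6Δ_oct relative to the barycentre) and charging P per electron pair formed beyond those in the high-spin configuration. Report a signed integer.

In the high-spin limit (t₂g³ eg¹) the orbital term is -0.6Δ_oct = -224 kJ/mol, with no excess pairing.
Low-spin t₂g⁴ eg⁰ gives -1.6Δ_oct = -597 kJ/mol, but forming 1 extra pair costs 1P = 213 kJ/mol, so E(LS) = -597 + 213 = -384 kJ/mol.
E(LS) − E(HS) = -384 − (-224) = -160 kJ/mol.

-160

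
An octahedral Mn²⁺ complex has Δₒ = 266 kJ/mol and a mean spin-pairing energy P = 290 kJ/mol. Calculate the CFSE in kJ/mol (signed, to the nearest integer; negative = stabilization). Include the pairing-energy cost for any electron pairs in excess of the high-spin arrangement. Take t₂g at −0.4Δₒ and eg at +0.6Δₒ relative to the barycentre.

0

Mn²⁺: group 7, so d-count = 7 − 2 = 5.
Here Δₒ < P (266 < 290), so the high-spin state is favoured.
That gives t₂g³ eg².
Orbital CFSE = 0.0Δₒ = 0.0 × 266 = 0 kJ/mol.
High-spin has no excess pairs, so no pairing correction applies.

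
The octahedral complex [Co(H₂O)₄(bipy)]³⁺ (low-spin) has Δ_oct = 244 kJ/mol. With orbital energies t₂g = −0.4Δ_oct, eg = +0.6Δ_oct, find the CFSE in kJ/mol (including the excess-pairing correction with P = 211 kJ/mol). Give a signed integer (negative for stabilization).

-164

Ligand charges: 4×(+0) from H₂O and 1×(+0) from bipy sum to +0; with overall charge +3, Co is +3.
Group 9 minus oxidation state +3 gives a d⁶ configuration for Co³⁺.
Electron filling gives t₂g⁶ eg⁰.
Orbital CFSE = 6(-0.4) + 0(0.6) = -2.4Δ_oct = -2.4 × 244 = -586 kJ/mol.
Relative to high-spin t₂g⁴ eg² (1 paired), the low-spin configuration has 2 additional pairs, contributing +2 × 211 = +422 kJ/mol.
Net CFSE = -586 + 422 = -164 kJ/mol.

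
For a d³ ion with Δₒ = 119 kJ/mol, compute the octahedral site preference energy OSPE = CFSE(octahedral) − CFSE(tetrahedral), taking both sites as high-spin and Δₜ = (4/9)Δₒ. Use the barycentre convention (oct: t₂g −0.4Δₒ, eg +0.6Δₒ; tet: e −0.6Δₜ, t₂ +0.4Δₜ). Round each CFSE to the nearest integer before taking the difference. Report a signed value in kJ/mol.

-101

Octahedral (high-spin): t2g^3 e_g^0, CFSE = 3(−0.4) + 0(+0.6) = -1.2Δₒ = -1.2 × 119 = -143 kJ/mol.
Tetrahedral: e^2 t2^1, CFSE = 2(−0.6) + 1(+0.4) = -0.8Δₜ = -0.8 × (4/9) × 119 = -42 kJ/mol.
OSPE = CFSE(oct) − CFSE(tet) = -143 − (-42) = -101 kJ/mol.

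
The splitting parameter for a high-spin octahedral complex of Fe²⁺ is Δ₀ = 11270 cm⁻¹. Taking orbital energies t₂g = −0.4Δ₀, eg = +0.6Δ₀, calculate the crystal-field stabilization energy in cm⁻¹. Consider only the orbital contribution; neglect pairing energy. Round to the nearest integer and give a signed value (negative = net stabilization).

-4508

Fe sits in group 8; removing 2 electrons leaves Fe²⁺ with 8 − 2 = 6 d electrons.
Configuration: t₂g⁴ eg².
Orbital CFSE = 4(-0.4) + 2(0.6) = -0.4Δ₀ = -0.4 × 11270 = -4508 cm⁻¹.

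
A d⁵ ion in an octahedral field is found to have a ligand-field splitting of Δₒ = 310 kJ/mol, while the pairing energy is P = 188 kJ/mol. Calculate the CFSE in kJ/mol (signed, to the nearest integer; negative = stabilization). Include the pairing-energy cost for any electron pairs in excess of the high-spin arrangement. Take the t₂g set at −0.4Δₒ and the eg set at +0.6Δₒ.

-244

With Δₒ > P the complex is low-spin.
That gives t₂g⁵ eg⁰.
Orbital CFSE = -2.0Δₒ = -2.0 × 310 = -620 kJ/mol.
Excess pairs vs high-spin: 2 − 0 = 2; pairing cost = +376 kJ/mol.
Net CFSE = -620 + 376 = -244 kJ/mol.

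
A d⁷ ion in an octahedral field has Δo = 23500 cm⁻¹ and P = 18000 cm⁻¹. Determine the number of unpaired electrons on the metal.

With Δo > P the complex is low-spin.
Filling d⁷ accordingly: t₂g⁶ eg¹.
Unpaired electrons: 1.

1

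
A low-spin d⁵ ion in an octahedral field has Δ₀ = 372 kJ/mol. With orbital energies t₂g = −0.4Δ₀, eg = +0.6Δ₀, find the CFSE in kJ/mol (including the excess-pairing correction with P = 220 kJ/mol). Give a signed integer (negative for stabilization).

Configuration: t₂g⁵ eg⁰.
Orbital CFSE = 5(-0.4) + 0(0.6) = -2.0Δ₀ = -2.0 × 372 = -744 kJ/mol.
Pairing penalty: 2 pairs vs 0 in the high-spin reference → 2 extra × P = 440 kJ/mol.
Net CFSE = -744 + 440 = -304 kJ/mol.

-304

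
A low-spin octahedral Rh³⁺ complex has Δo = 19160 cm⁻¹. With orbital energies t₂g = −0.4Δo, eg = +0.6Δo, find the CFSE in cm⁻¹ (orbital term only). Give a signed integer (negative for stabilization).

-45984

Rh³⁺: group 9, so d-count = 9 − 3 = 6.
Configuration: t₂g⁶ eg⁰.
CFSE(orbital) = 6×(-0.4Δo) + 0×(0.6Δo) = -2.4Δo; with Δo = 19160 cm⁻¹ that is -45984 cm⁻¹.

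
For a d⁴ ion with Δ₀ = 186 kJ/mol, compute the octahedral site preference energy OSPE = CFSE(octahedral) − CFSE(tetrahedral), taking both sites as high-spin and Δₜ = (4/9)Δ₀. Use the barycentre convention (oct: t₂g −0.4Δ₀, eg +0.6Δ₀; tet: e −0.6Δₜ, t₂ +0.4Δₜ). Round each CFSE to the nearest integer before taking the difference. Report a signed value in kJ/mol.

-79

In an octahedral site d⁴ (HS) is t₂g³ eg¹, giving CFSE(oct) = -0.6Δ₀ = -112 kJ/mol.
Tetrahedral e² t₂² gives -0.4Δₜ = -0.4 × (4/9) × 186 = -33 kJ/mol.
Subtracting, OSPE = -112 − (-33) = -79 kJ/mol.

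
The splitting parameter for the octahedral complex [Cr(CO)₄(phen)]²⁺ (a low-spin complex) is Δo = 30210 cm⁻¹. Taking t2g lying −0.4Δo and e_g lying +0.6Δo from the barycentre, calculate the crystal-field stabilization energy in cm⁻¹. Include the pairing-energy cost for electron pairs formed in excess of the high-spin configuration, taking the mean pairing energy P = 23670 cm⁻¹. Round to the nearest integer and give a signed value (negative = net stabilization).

Ligand charges: 4×(+0) from CO and 1×(+0) from phen sum to +0; with overall charge +2, Cr is +2.
Cr sits in group 6; removing 2 electrons leaves Cr²⁺ with 6 − 2 = 4 d electrons.
Configuration: t2g^4 e_g^0.
The orbital stabilization is -1.6Δo = -1.6 × 30210 = -48336 cm⁻¹.
High-spin d⁴ would be t2g^3 e_g^1 with 0 pairs; low-spin has 1, so 1 excess pair costs +1P = +23670 cm⁻¹.
Net CFSE = -48336 + 23670 = -24666 cm⁻¹.

-24666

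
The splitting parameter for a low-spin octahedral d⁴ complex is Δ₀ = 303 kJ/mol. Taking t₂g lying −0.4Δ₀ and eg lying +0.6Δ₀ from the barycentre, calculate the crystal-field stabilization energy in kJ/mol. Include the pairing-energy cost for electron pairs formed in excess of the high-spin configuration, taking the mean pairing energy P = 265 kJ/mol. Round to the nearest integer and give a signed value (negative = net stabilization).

Configuration: t₂g⁴ eg⁰.
The orbital stabilization is -1.6Δ₀ = -1.6 × 303 = -485 kJ/mol.
High-spin d⁴ would be t₂g³ eg¹ with 0 pairs; low-spin has 1, so 1 excess pair costs +1P = +265 kJ/mol.
Net CFSE = -485 + 265 = -220 kJ/mol.

-220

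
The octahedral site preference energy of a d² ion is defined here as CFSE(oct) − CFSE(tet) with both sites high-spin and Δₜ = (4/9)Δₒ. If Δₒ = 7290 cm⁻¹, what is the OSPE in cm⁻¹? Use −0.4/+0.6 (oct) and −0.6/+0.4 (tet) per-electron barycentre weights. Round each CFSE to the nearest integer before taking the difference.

-1944

In an octahedral site d² (HS) is t2g^2 e_g^0, giving CFSE(oct) = -0.8Δₒ = -5832 cm⁻¹.
In a tetrahedral site the filling is e^2 t2^0: CFSE(tet) = -1.2Δₜ = -1.2 × (4/9)(7290) = -3888 cm⁻¹.
OSPE = CFSE(oct) − CFSE(tet) = -5832 − (-3888) = -1944 cm⁻¹.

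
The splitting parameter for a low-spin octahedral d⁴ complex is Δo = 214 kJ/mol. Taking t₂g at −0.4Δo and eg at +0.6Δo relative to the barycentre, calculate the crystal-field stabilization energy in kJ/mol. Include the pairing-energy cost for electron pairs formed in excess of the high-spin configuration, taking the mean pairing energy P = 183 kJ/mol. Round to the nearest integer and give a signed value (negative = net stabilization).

The d⁴ electrons fill as t₂g⁴ eg⁰.
Orbital CFSE = 4(-0.4) + 0(0.6) = -1.6Δo = -1.6 × 214 = -342 kJ/mol.
Pairing penalty: 1 pair vs 0 in the high-spin reference → 1 extra × P = 183 kJ/mol.
Overall CFSE = -342 + 183 = -159 kJ/mol.

-159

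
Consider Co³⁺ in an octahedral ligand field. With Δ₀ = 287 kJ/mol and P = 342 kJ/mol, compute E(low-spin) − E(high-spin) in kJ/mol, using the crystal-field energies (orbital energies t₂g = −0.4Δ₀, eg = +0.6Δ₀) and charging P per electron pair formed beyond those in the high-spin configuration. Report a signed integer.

Co³⁺: group 9, so d-count = 9 − 3 = 6.
High-spin d⁶ fills as t₂g⁴ eg² with CFSE 4(−0.4) + 2(+0.6) = -0.4Δ₀ = -115 kJ/mol.
Low-spin: t₂g⁶ eg⁰, orbital CFSE = -2.4Δ₀ = -689 kJ/mol; plus 2 excess pairs × P = +684 kJ/mol; total -5 kJ/mol.
E(LS) − E(HS) = -5 − (-115) = 110 kJ/mol.

110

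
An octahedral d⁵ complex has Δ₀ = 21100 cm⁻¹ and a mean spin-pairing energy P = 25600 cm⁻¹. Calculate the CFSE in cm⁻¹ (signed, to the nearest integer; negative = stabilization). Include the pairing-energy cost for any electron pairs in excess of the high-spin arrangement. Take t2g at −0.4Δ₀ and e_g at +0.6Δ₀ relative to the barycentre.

0

Since Δ₀ = 21100 cm⁻¹ < P = 25600 cm⁻¹, the complex adopts the high-spin configuration.
That gives t2g^3 e_g^2.
Orbital CFSE = 0.0Δ₀ = 0.0 × 21100 = 0 cm⁻¹.
High-spin has no excess pairs, so no pairing correction applies.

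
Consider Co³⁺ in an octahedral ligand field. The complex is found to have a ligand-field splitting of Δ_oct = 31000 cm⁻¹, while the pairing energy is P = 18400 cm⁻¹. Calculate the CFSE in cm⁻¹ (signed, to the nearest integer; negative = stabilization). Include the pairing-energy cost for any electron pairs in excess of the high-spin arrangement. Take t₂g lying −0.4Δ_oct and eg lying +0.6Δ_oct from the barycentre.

-37600

Co is in group 9, so Co³⁺ is d⁶ (9 − 3 = 6).
Since Δ_oct = 31000 cm⁻¹ > P = 18400 cm⁻¹, the complex adopts the low-spin configuration.
Filling d⁶ accordingly: t₂g⁶ eg⁰.
Orbital CFSE = -2.4Δ_oct = -2.4 × 31000 = -74400 cm⁻¹.
Excess pairs vs high-spin: 3 − 1 = 2; pairing cost = +36800 cm⁻¹.
Net CFSE = -74400 + 36800 = -37600 cm⁻¹.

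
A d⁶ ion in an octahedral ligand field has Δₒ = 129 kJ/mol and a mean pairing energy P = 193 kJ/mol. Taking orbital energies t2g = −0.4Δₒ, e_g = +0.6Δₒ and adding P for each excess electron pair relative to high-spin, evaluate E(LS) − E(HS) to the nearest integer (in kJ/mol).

128

High-spin: t2g^4 e_g^2, CFSE = -0.4Δₒ = -52 kJ/mol.
Low-spin t2g^6 e_g^0 gives -2.4Δₒ = -310 kJ/mol, but forming 2 extra pairs costs 2P = 386 kJ/mol, so E(LS) = -310 + 386 = 76 kJ/mol.
Thus E(LS) − E(HS) = 128 kJ/mol.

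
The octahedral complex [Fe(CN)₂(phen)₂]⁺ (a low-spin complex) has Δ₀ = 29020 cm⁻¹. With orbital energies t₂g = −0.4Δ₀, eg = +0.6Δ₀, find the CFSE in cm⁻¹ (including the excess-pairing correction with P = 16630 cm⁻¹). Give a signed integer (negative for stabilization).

Ligand charges: 2×(-1) from CN⁻ and 2×(+0) from phen sum to -2; with overall charge +1, Fe is +3.
Group 8 minus oxidation state +3 gives a d⁵ configuration for Fe³⁺.
Electron filling gives t₂g⁵ eg⁰.
The orbital stabilization is -2.0Δ₀ = -2.0 × 29020 = -58040 cm⁻¹.
Relative to high-spin t₂g³ eg² (0 paired), the low-spin configuration has 2 additional pairs, contributing +2 × 16630 = +33260 cm⁻¹.
Net CFSE = -58040 + 33260 = -24780 cm⁻¹.

-24780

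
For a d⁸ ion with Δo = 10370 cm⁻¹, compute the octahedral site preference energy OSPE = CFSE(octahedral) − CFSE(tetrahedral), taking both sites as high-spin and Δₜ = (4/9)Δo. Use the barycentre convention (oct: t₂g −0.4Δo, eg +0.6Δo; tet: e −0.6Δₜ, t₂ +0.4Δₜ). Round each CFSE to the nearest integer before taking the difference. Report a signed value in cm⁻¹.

Octahedral (high-spin): t₂g⁶ eg², CFSE = 6(−0.4) + 2(+0.6) = -1.2Δo = -1.2 × 10370 = -12444 cm⁻¹.
In a tetrahedral site the filling is e⁴ t₂⁴: CFSE(tet) = -0.8Δₜ = -0.8 × (4/9)(10370) = -3687 cm⁻¹.
OSPE = -12444 − (-3687) = -8757 cm⁻¹.

-8757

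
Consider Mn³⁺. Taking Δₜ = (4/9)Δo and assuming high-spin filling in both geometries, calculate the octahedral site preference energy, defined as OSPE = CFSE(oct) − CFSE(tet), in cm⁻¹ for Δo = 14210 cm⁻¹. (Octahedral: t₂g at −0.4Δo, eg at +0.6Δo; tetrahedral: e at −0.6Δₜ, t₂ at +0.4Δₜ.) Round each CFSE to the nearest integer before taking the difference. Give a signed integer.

Mn is in group 7, so Mn³⁺ is d⁴ (7 − 3 = 4).
In an octahedral site d⁴ (HS) is t₂g³ eg¹, giving CFSE(oct) = -0.6Δo = -8526 cm⁻¹.
Tetrahedral e² t₂² gives -0.4Δₜ = -0.4 × (4/9) × 14210 = -2526 cm⁻¹.
OSPE = CFSE(oct) − CFSE(tet) = -8526 − (-2526) = -6000 cm⁻¹.

-6000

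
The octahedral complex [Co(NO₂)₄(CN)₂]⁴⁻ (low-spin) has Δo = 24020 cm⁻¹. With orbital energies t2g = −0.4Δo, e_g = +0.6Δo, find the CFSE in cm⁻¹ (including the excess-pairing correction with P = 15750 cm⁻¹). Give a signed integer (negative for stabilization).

-27486

Ligand charges: 4×(-1) from NO₂⁻ and 2×(-1) from CN⁻ sum to -6; with overall charge -4, Co is +2.
Co is in group 9, so Co²⁺ is d⁷ (9 − 2 = 7).
Configuration: t2g^6 e_g^1.
Orbital CFSE = 6(-0.4) + 1(0.6) = -1.8Δo = -1.8 × 24020 = -43236 cm⁻¹.
Pairing penalty: 3 pairs vs 2 in the high-spin reference → 1 extra × P = 15750 cm⁻¹.
Overall CFSE = -43236 + 15750 = -27486 cm⁻¹.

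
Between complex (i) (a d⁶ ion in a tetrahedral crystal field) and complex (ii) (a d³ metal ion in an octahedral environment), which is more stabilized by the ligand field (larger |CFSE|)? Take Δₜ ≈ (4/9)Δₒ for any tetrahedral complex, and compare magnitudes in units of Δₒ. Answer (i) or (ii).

(ii)

(i): Tetrahedral fields are weak (Δₜ ≈ 4/9 Δₒ), so electrons fill high-spin; e³ t₂³, CFSE = -0.6Δₜ ≈ -0.27Δₒ.
(ii): t2g^3 e_g^0, CFSE = -1.2Δₒ.
So (ii) has the larger |CFSE|.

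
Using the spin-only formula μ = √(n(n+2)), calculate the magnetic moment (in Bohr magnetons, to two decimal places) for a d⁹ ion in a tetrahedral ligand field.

Tetrahedral splitting is small, so the complex is high-spin.
Configuration: e^4 t2^5 → 1 unpaired electron.
μ(spin-only) = √[1(1+2)] = √3 ≈ 1.73 Bohr magnetons.

1.73 Bohr magnetons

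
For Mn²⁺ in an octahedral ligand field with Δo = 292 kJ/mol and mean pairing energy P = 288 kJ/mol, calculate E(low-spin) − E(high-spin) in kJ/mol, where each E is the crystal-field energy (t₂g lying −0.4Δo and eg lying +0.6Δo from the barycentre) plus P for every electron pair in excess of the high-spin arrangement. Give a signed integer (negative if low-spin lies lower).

-8

Mn is in group 7, so Mn²⁺ is d⁵ (7 − 2 = 5).
High-spin d⁵ fills as t₂g³ eg² with CFSE 3(−0.4) + 2(+0.6) = 0.0Δo = 0 kJ/mol.
Low-spin: t₂g⁵ eg⁰, orbital CFSE = -2.0Δo = -584 kJ/mol; plus 2 excess pairs × P = +576 kJ/mol; total -8 kJ/mol.
The difference is -8 − (0) = -8 kJ/mol, so low-spin lies lower.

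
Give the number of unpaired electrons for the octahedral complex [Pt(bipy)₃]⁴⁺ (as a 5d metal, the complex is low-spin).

0

bipy is neutral, so the +4 overall charge sits on Pt: oxidation state +4.
Pt sits in group 10; removing 4 electrons leaves Pt⁴⁺ with 10 − 4 = 6 d electrons.
Configuration: t2g^6 e_g^0, giving 0 unpaired electrons.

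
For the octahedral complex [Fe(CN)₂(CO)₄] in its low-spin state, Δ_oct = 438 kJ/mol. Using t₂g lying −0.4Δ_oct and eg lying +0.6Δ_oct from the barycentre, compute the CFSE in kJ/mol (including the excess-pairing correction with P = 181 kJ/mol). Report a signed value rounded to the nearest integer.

-689

Ligand charges: 2×(-1) from CN⁻ and 4×(+0) from CO sum to -2; with overall charge +0, Fe is +2.
Fe sits in group 8; removing 2 electrons leaves Fe²⁺ with 8 − 2 = 6 d electrons.
The d⁶ electrons fill as t₂g⁶ eg⁰.
CFSE(orbital) = 6×(-0.4Δ_oct) + 0×(0.6Δ_oct) = -2.4Δ_oct; with Δ_oct = 438 kJ/mol that is -1051 kJ/mol.
Pairing penalty: 3 pairs vs 1 in the high-spin reference → 2 extra × P = 362 kJ/mol.
Combining: -1051 + 362 = -689 kJ/mol.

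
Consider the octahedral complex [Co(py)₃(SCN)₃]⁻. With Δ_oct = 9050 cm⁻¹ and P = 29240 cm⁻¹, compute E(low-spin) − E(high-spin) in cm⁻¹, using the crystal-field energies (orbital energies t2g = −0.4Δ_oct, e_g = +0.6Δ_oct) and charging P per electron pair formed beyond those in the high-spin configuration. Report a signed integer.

Ligand charges: 3×(+0) from py and 3×(-1) from SCN⁻ sum to -3; with overall charge -1, Co is +2.
Co²⁺: group 9, so d-count = 9 − 2 = 7.
In the high-spin limit (t2g^5 e_g^2) the orbital term is -0.8Δ_oct = -7240 cm⁻¹, with no excess pairing.
Low-spin: t2g^6 e_g^1, orbital CFSE = -1.8Δ_oct = -16290 cm⁻¹; plus 1 excess pair × P = +29240 cm⁻¹; total 12950 cm⁻¹.
E(LS) − E(HS) = 12950 − (-7240) = 20190 cm⁻¹.

20190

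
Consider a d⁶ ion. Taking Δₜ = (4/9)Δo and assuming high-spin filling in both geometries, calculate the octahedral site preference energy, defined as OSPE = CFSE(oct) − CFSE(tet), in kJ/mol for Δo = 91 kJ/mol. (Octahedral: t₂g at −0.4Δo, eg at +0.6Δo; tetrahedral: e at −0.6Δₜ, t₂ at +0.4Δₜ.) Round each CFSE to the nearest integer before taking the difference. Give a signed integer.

-12

Octahedral high-spin t2g^4 e_g^2: CFSE = -0.4 × 91 = -36 kJ/mol.
In a tetrahedral site the filling is e^3 t2^3: CFSE(tet) = -0.6Δₜ = -0.6 × (4/9)(91) = -24 kJ/mol.
OSPE = -36 − (-24) = -12 kJ/mol.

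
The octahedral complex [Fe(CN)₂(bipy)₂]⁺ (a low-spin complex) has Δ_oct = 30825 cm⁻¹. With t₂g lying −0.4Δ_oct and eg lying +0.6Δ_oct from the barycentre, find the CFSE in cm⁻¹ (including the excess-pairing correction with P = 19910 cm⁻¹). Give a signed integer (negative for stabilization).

Ligand charges: 2×(-1) from CN⁻ and 2×(+0) from bipy sum to -2; with overall charge +1, Fe is +3.
Fe³⁺: group 8, so d-count = 8 − 3 = 5.
Electron filling gives t₂g⁵ eg⁰.
CFSE(orbital) = 5×(-0.4Δ_oct) + 0×(0.6Δ_oct) = -2.0Δ_oct; with Δ_oct = 30825 cm⁻¹ that is -61650 cm⁻¹.
Pairing penalty: 2 pairs vs 0 in the high-spin reference → 2 extra × P = 39820 cm⁻¹.
Combining: -61650 + 39820 = -21830 cm⁻¹.

-21830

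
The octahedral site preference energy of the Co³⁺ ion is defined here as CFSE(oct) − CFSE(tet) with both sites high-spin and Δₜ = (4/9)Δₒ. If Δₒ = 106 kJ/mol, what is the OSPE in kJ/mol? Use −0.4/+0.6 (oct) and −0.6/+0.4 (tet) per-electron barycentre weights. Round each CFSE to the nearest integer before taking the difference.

Co is in group 9, so Co³⁺ is d⁶ (9 − 3 = 6).
In an octahedral site d⁶ (HS) is t₂g⁴ eg², giving CFSE(oct) = -0.4Δₒ = -42 kJ/mol.
In a tetrahedral site the filling is e³ t₂³: CFSE(tet) = -0.6Δₜ = -0.6 × (4/9)(106) = -28 kJ/mol.
Subtracting, OSPE = -42 − (-28) = -14 kJ/mol.

-14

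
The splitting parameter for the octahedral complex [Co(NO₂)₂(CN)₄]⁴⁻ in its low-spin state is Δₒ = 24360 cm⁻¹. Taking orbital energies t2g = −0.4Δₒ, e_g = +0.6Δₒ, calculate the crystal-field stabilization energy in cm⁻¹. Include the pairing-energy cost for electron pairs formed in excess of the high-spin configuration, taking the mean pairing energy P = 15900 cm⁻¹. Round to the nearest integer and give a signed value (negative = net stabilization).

-27948

Ligand charges: 2×(-1) from NO₂⁻ and 4×(-1) from CN⁻ sum to -6; with overall charge -4, Co is +2.
Co is in group 9, so Co²⁺ is d⁷ (9 − 2 = 7).
Electron filling gives t2g^6 e_g^1.
Orbital CFSE = 6(-0.4) + 1(0.6) = -1.8Δₒ = -1.8 × 24360 = -43848 cm⁻¹.
Pairing penalty: 3 pairs vs 2 in the high-spin reference → 1 extra × P = 15900 cm⁻¹.
Combining: -43848 + 15900 = -27948 cm⁻¹.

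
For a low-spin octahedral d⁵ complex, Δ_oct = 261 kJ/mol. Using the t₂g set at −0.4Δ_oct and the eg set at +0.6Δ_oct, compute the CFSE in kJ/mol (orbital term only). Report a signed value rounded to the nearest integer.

-522

Electron filling gives t₂g⁵ eg⁰.
The orbital stabilization is -2.0Δ_oct = -2.0 × 261 = -522 kJ/mol.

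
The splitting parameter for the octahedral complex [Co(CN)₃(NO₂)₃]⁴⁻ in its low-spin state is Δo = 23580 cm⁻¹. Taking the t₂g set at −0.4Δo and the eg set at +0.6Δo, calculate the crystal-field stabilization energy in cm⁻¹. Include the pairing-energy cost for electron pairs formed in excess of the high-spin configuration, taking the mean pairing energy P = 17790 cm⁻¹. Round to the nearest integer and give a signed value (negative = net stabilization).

-24654

Ligand charges: 3×(-1) from CN⁻ and 3×(-1) from NO₂⁻ sum to -6; with overall charge -4, Co is +2.
Group 9 minus oxidation state +2 gives a d⁷ configuration for Co²⁺.
The d⁷ electrons fill as t₂g⁶ eg¹.
The orbital stabilization is -1.8Δo = -1.8 × 23580 = -42444 cm⁻¹.
Pairing penalty: 3 pairs vs 2 in the high-spin reference → 1 extra × P = 17790 cm⁻¹.
Overall CFSE = -42444 + 17790 = -24654 cm⁻¹.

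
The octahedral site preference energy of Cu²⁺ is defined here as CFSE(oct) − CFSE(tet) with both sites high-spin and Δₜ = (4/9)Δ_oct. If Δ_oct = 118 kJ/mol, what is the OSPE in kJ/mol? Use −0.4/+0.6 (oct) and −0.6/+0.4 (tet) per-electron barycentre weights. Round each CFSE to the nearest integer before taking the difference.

-50

Cu sits in group 11; removing 2 electrons leaves Cu²⁺ with 11 − 2 = 9 d electrons.
Octahedral high-spin t₂g⁶ eg³: CFSE = -0.6 × 118 = -71 kJ/mol.
In a tetrahedral site the filling is e⁴ t₂⁵: CFSE(tet) = -0.4Δₜ = -0.4 × (4/9)(118) = -21 kJ/mol.
OSPE = CFSE(oct) − CFSE(tet) = -71 − (-21) = -50 kJ/mol.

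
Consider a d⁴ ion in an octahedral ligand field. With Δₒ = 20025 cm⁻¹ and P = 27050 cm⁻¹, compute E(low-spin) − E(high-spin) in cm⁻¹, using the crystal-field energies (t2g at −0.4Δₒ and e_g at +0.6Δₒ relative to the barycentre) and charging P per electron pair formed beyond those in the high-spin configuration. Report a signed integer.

In the high-spin limit (t2g^3 e_g^1) the orbital term is -0.6Δₒ = -12015 cm⁻¹, with no excess pairing.
Low-spin t2g^4 e_g^0 gives -1.6Δₒ = -32040 cm⁻¹, but forming 1 extra pair costs 1P = 27050 cm⁻¹, so E(LS) = -32040 + 27050 = -4990 cm⁻¹.
E(LS) − E(HS) = -4990 − (-12015) = 7025 cm⁻¹.

7025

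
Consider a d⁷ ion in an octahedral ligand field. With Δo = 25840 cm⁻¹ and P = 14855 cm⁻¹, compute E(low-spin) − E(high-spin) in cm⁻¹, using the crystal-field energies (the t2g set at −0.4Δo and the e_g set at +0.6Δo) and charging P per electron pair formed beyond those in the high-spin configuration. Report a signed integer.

-10985

In the high-spin limit (t2g^5 e_g^2) the orbital term is -0.8Δo = -20672 cm⁻¹, with no excess pairing.
Low-spin t2g^6 e_g^1 gives -1.8Δo = -46512 cm⁻¹, but forming 1 extra pair costs 1P = 14855 cm⁻¹, so E(LS) = -46512 + 14855 = -31657 cm⁻¹.
The difference is -31657 − (-20672) = -10985 cm⁻¹, so low-spin lies lower.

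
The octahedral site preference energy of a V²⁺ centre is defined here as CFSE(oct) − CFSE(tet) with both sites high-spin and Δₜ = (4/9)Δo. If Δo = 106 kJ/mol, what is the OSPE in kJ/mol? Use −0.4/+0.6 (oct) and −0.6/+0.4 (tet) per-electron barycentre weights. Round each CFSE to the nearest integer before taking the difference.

V²⁺: group 5, so d-count = 5 − 2 = 3.
Octahedral (high-spin): t2g^3 e_g^0, CFSE = 3(−0.4) + 0(+0.6) = -1.2Δo = -1.2 × 106 = -127 kJ/mol.
Tetrahedral e^2 t2^1 gives -0.8Δₜ = -0.8 × (4/9) × 106 = -38 kJ/mol.
Subtracting, OSPE = -127 − (-38) = -89 kJ/mol.

-89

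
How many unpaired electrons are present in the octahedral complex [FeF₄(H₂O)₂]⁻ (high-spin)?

Ligand charges: 4×(-1) from F⁻ and 2×(+0) from H₂O sum to -4; with overall charge -1, Fe is +3.
Fe³⁺: group 8, so d-count = 8 − 3 = 5.
Configuration: t₂g³ eg², giving 5 unpaired electrons.

5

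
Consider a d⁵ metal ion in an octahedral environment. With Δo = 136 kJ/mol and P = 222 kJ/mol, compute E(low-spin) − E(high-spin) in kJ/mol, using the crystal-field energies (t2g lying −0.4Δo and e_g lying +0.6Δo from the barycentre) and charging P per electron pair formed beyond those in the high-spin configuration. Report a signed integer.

High-spin d⁵ fills as t2g^3 e_g^2 with CFSE 3(−0.4) + 2(+0.6) = 0.0Δo = 0 kJ/mol.
Low-spin: t2g^5 e_g^0, orbital CFSE = -2.0Δo = -272 kJ/mol; plus 2 excess pairs × P = +444 kJ/mol; total 172 kJ/mol.
The difference is 172 − (0) = 172 kJ/mol, so high-spin lies lower.

172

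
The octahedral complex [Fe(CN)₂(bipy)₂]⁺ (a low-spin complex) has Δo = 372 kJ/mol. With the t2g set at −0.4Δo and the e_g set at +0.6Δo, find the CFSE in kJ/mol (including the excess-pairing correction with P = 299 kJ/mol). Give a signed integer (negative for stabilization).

-146

Ligand charges: 2×(-1) from CN⁻ and 2×(+0) from bipy sum to -2; with overall charge +1, Fe is +3.
Fe is in group 8, so Fe³⁺ is d⁵ (8 − 3 = 5).
Electron filling gives t2g^5 e_g^0.
CFSE(orbital) = 5×(-0.4Δo) + 0×(0.6Δo) = -2.0Δo; with Δo = 372 kJ/mol that is -744 kJ/mol.
Relative to high-spin t2g^3 e_g^2 (0 paired), the low-spin configuration has 2 additional pairs, contributing +2 × 299 = +598 kJ/mol.
Overall CFSE = -744 + 598 = -146 kJ/mol.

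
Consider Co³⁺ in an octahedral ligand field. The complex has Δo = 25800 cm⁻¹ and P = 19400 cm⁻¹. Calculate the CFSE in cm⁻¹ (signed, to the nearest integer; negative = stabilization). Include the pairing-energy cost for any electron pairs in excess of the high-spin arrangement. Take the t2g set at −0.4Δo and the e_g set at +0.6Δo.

-23120

Group 9 minus oxidation state +3 gives a d⁶ configuration for Co³⁺.
Δo > P, so pairing is preferred: the ground state is low-spin.
Filling d⁶ accordingly: t2g^6 e_g^0.
Orbital CFSE = -2.4Δo = -2.4 × 25800 = -61920 cm⁻¹.
Excess pairs vs high-spin: 3 − 1 = 2; pairing cost = +38800 cm⁻¹.
Net CFSE = -61920 + 38800 = -23120 cm⁻¹.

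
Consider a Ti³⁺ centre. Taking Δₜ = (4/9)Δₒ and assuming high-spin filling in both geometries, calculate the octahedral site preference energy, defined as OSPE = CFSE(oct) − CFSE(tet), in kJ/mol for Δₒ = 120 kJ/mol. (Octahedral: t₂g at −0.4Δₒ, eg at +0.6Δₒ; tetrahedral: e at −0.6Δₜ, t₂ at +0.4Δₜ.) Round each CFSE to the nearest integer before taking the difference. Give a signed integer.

Ti is in group 4, so Ti³⁺ is d¹ (4 − 3 = 1).
Octahedral (high-spin): t₂g¹ eg⁰, CFSE = 1(−0.4) + 0(+0.6) = -0.4Δₒ = -0.4 × 120 = -48 kJ/mol.
Tetrahedral: e¹ t₂⁰, CFSE = 1(−0.6) + 0(+0.4) = -0.6Δₜ = -0.6 × (4/9) × 120 = -32 kJ/mol.
OSPE = CFSE(oct) − CFSE(tet) = -48 − (-32) = -16 kJ/mol.

-16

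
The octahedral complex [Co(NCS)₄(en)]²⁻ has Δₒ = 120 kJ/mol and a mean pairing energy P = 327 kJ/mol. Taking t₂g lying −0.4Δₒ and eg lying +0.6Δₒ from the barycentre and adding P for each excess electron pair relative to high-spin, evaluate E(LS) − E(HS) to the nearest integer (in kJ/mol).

207

Ligand charges: 4×(-1) from NCS⁻ and 1×(+0) from en sum to -4; with overall charge -2, Co is +2.
Co sits in group 9; removing 2 electrons leaves Co²⁺ with 9 − 2 = 7 d electrons.
High-spin d⁷ fills as t₂g⁵ eg² with CFSE 5(−0.4) + 2(+0.6) = -0.8Δₒ = -96 kJ/mol.
Low-spin t₂g⁶ eg¹ gives -1.8Δₒ = -216 kJ/mol, but forming 1 extra pair costs 1P = 327 kJ/mol, so E(LS) = -216 + 327 = 111 kJ/mol.
Thus E(LS) − E(HS) = 207 kJ/mol.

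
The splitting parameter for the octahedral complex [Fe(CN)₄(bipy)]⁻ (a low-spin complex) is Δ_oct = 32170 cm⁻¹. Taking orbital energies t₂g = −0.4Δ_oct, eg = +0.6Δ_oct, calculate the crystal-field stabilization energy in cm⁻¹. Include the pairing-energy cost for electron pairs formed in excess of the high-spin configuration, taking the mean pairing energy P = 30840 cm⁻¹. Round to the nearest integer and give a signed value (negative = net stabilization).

Ligand charges: 4×(-1) from CN⁻ and 1×(+0) from bipy sum to -4; with overall charge -1, Fe is +3.
Fe sits in group 8; removing 3 electrons leaves Fe³⁺ with 8 − 3 = 5 d electrons.
Electron filling gives t₂g⁵ eg⁰.
Orbital CFSE = 5(-0.4) + 0(0.6) = -2.0Δ_oct = -2.0 × 32170 = -64340 cm⁻¹.
High-spin d⁵ would be t₂g³ eg² with 0 pairs; low-spin has 2, so 2 excess pairs cost +2P = +61680 cm⁻¹.
Combining: -64340 + 61680 = -2660 cm⁻¹.

-2660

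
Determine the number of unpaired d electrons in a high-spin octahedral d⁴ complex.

Configuration: t₂g³ eg¹, giving 4 unpaired electrons.

4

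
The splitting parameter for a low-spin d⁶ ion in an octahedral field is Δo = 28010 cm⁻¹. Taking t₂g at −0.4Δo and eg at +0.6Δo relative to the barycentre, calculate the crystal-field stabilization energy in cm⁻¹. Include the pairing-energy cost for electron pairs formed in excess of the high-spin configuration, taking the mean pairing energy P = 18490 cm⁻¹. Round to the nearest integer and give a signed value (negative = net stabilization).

-30244

Configuration: t₂g⁶ eg⁰.
Orbital CFSE = 6(-0.4) + 0(0.6) = -2.4Δo = -2.4 × 28010 = -67224 cm⁻¹.
Pairing penalty: 3 pairs vs 1 in the high-spin reference → 2 extra × P = 36980 cm⁻¹.
Net CFSE = -67224 + 36980 = -30244 cm⁻¹.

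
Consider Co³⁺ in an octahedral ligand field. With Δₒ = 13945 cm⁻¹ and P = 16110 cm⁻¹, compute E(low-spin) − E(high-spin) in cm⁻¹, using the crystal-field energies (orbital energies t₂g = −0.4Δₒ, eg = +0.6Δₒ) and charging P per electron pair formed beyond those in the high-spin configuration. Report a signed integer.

4330

Co is in group 9, so Co³⁺ is d⁶ (9 − 3 = 6).
High-spin d⁶ fills as t₂g⁴ eg² with CFSE 4(−0.4) + 2(+0.6) = -0.4Δₒ = -5578 cm⁻¹.
Low-spin t₂g⁶ eg⁰ gives -2.4Δₒ = -33468 cm⁻¹, but forming 2 extra pairs costs 2P = 32220 cm⁻¹, so E(LS) = -33468 + 32220 = -1248 cm⁻¹.
The difference is -1248 − (-5578) = 4330 cm⁻¹, so high-spin lies lower.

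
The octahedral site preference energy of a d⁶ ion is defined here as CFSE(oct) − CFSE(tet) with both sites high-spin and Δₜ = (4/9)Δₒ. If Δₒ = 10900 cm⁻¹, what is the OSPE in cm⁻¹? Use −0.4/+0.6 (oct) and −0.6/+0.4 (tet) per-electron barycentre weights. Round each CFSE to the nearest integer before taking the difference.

Octahedral high-spin t₂g⁴ eg²: CFSE = -0.4 × 10900 = -4360 cm⁻¹.
Tetrahedral e³ t₂³ gives -0.6Δₜ = -0.6 × (4/9) × 10900 = -2907 cm⁻¹.
OSPE = -4360 − (-2907) = -1453 cm⁻¹.

-1453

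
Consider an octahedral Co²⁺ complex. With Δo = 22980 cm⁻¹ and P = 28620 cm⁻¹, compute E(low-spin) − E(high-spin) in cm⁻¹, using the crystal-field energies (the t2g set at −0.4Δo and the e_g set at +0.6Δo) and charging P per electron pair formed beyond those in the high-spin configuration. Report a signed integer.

Group 9 minus oxidation state +2 gives a d⁷ configuration for Co²⁺.
High-spin d⁷ fills as t2g^5 e_g^2 with CFSE 5(−0.4) + 2(+0.6) = -0.8Δo = -18384 cm⁻¹.
Low-spin: t2g^6 e_g^1, orbital CFSE = -1.8Δo = -41364 cm⁻¹; plus 1 excess pair × P = +28620 cm⁻¹; total -12744 cm⁻¹.
Thus E(LS) − E(HS) = 5640 cm⁻¹.

5640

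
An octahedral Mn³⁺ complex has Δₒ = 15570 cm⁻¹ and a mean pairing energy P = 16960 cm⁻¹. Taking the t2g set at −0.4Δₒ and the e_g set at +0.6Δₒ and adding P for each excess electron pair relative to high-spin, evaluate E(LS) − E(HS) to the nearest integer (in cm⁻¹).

Mn³⁺: group 7, so d-count = 7 − 3 = 4.
In the high-spin limit (t2g^3 e_g^1) the orbital term is -0.6Δₒ = -9342 cm⁻¹, with no excess pairing.
Low-spin t2g^4 e_g^0 gives -1.6Δₒ = -24912 cm⁻¹, but forming 1 extra pair costs 1P = 16960 cm⁻¹, so E(LS) = -24912 + 16960 = -7952 cm⁻¹.
Thus E(LS) − E(HS) = 1390 cm⁻¹.

1390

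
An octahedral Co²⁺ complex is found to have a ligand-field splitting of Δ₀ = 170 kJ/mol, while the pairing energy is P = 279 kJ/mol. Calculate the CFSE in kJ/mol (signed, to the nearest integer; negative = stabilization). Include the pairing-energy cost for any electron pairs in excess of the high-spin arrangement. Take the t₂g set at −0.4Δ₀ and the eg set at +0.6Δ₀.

-136

Co²⁺: group 9, so d-count = 9 − 2 = 7.
Δ₀ < P, so pairing is avoided: the ground state is high-spin.
That gives t₂g⁵ eg².
Orbital CFSE = -0.8Δ₀ = -0.8 × 170 = -136 kJ/mol.
High-spin has no excess pairs, so no pairing correction applies.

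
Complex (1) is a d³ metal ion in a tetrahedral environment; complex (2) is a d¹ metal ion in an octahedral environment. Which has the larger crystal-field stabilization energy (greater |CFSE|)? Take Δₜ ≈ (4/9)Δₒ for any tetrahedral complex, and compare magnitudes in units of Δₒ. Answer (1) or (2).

(2)

(1): Tetrahedral splitting is small, so the complex is high-spin; e^2 t2^1, CFSE = -0.8Δₜ ≈ -0.36Δₒ.
(2): t2g^1 e_g^0, CFSE = -0.4Δₒ.
So (2) has the larger |CFSE|.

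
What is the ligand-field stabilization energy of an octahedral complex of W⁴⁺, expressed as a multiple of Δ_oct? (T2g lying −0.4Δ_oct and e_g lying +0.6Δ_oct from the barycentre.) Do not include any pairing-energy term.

-0.8 Δ_oct

W is in group 6, so W⁴⁺ is d² (6 − 4 = 2).
Configuration: t2g^2 e_g^0.
CFSE = 2(-0.4Δ_oct) + 0(0.6Δ_oct) = -0.8Δ_oct + 0.0Δ_oct = -0.8Δ_oct.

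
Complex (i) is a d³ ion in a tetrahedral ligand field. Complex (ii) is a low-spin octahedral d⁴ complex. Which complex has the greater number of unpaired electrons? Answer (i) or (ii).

(i): Tetrahedral splitting is small, so the complex is high-spin; e^2 t2^1 → 3 unpaired.
(ii): t₂g⁴ eg⁰ → 2 unpaired.
So (i) has more unpaired electrons.

(i)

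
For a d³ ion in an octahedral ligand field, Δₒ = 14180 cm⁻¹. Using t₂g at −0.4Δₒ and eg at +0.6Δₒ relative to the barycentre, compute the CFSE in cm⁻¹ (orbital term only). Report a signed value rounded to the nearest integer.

For octahedral d³ the high- and low-spin configurations coincide.
Configuration: t₂g³ eg⁰.
CFSE(orbital) = 3×(-0.4Δₒ) + 0×(0.6Δₒ) = -1.2Δₒ; with Δₒ = 14180 cm⁻¹ that is -17016 cm⁻¹.

-17016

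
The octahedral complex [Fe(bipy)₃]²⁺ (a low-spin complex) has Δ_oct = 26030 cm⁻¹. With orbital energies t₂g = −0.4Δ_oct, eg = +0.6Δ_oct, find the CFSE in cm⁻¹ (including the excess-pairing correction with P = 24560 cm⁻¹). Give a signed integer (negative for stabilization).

-13352

bipy is neutral, so the +2 overall charge sits on Fe: oxidation state +2.
Fe sits in group 8; removing 2 electrons leaves Fe²⁺ with 8 − 2 = 6 d electrons.
Configuration: t₂g⁶ eg⁰.
Orbital CFSE = 6(-0.4) + 0(0.6) = -2.4Δ_oct = -2.4 × 26030 = -62472 cm⁻¹.
Pairing penalty: 3 pairs vs 1 in the high-spin reference → 2 extra × P = 49120 cm⁻¹.
Overall CFSE = -62472 + 49120 = -13352 cm⁻¹.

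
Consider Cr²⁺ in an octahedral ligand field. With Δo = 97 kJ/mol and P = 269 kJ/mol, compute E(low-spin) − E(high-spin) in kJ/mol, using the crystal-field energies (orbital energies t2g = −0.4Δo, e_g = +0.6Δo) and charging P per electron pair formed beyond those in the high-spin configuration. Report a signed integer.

Cr sits in group 6; removing 2 electrons leaves Cr²⁺ with 6 − 2 = 4 d electrons.
In the high-spin limit (t2g^3 e_g^1) the orbital term is -0.6Δo = -58 kJ/mol, with no excess pairing.
Low-spin: t2g^4 e_g^0, orbital CFSE = -1.6Δo = -155 kJ/mol; plus 1 excess pair × P = +269 kJ/mol; total 114 kJ/mol.
The difference is 114 − (-58) = 172 kJ/mol, so high-spin lies lower.

172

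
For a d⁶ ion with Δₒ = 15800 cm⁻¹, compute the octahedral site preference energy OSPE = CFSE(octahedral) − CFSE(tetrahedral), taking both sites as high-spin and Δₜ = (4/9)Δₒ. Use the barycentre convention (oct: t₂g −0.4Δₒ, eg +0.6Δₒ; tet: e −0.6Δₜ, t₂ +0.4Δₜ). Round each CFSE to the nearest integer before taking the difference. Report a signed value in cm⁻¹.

-2107

Octahedral (high-spin): t2g^4 e_g^2, CFSE = 4(−0.4) + 2(+0.6) = -0.4Δₒ = -0.4 × 15800 = -6320 cm⁻¹.
Tetrahedral e^3 t2^3 gives -0.6Δₜ = -0.6 × (4/9) × 15800 = -4213 cm⁻¹.
OSPE = CFSE(oct) − CFSE(tet) = -6320 − (-4213) = -2107 cm⁻¹.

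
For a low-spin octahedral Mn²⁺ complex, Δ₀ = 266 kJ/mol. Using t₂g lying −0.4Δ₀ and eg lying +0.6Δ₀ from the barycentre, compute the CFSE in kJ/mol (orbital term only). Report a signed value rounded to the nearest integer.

-532

Group 7 minus oxidation state +2 gives a d⁵ configuration for Mn²⁺.
Configuration: t₂g⁵ eg⁰.
Orbital CFSE = 5(-0.4) + 0(0.6) = -2.0Δ₀ = -2.0 × 266 = -532 kJ/mol.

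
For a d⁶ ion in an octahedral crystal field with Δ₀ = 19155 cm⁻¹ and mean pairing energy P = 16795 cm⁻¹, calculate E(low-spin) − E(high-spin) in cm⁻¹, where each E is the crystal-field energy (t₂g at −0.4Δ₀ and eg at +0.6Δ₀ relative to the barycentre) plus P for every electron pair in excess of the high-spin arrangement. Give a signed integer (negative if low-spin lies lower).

High-spin: t₂g⁴ eg², CFSE = -0.4Δ₀ = -7662 cm⁻¹.
Low-spin: t₂g⁶ eg⁰, orbital CFSE = -2.4Δ₀ = -45972 cm⁻¹; plus 2 excess pairs × P = +33590 cm⁻¹; total -12382 cm⁻¹.
The difference is -12382 − (-7662) = -4720 cm⁻¹, so low-spin lies lower.

-4720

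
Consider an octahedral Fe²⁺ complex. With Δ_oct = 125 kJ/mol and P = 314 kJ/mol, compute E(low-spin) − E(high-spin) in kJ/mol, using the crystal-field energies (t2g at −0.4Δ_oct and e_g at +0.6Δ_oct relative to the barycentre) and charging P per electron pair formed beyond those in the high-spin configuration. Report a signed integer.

Fe is in group 8, so Fe²⁺ is d⁶ (8 − 2 = 6).
High-spin d⁶ fills as t2g^4 e_g^2 with CFSE 4(−0.4) + 2(+0.6) = -0.4Δ_oct = -50 kJ/mol.
Low-spin: t2g^6 e_g^0, orbital CFSE = -2.4Δ_oct = -300 kJ/mol; plus 2 excess pairs × P = +628 kJ/mol; total 328 kJ/mol.
E(LS) − E(HS) = 328 − (-50) = 378 kJ/mol.

378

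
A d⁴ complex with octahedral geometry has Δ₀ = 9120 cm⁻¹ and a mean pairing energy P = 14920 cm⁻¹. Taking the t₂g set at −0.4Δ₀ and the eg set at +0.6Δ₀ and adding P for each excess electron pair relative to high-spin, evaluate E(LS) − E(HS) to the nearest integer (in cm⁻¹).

5800

High-spin: t₂g³ eg¹, CFSE = -0.6Δ₀ = -5472 cm⁻¹.
Low-spin t₂g⁴ eg⁰ gives -1.6Δ₀ = -14592 cm⁻¹, but forming 1 extra pair costs 1P = 14920 cm⁻¹, so E(LS) = -14592 + 14920 = 328 cm⁻¹.
Thus E(LS) − E(HS) = 5800 cm⁻¹.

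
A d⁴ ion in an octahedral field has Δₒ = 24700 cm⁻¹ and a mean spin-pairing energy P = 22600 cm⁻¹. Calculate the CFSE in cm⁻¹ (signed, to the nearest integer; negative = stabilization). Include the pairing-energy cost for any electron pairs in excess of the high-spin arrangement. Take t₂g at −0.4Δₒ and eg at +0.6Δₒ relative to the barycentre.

Δₒ > P, so pairing is preferred: the ground state is low-spin.
Filling d⁴ accordingly: t₂g⁴ eg⁰.
Orbital CFSE = -1.6Δₒ = -1.6 × 24700 = -39520 cm⁻¹.
Excess pairs vs high-spin: 1 − 0 = 1; pairing cost = +22600 cm⁻¹.
Net CFSE = -39520 + 22600 = -16920 cm⁻¹.

-16920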